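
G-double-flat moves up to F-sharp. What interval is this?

doubly augmented seventh

The letter names run G→F, a span of 6 letter steps, so the interval is some kind of seventh.
Gbb to F# is 13 semitones. A major seventh is 11, so 13 makes it doubly augmented.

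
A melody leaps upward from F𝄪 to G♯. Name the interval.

minor second

The letter names run F→G, a span of 1 letter step, so the interval is some kind of second.
F## to G# is 1 semitone. A major second is 2, so 1 makes it minor.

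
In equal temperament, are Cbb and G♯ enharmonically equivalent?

No

Cbb is pitch class 10; G# is pitch class 8.
The pitch classes differ (10 vs. 8), so they are not enharmonic equivalents.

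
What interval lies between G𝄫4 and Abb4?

The letter names run G→A, a span of 1 letter step, so the interval is some kind of second.
Gbb to Abb is 2 semitones. A major second is 2, so 2 makes it major.

major second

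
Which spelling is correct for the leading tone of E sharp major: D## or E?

D##

Each scale degree takes a distinct letter name. Degree 7 of a scale on E must use the letter D.
D## and E are enharmonically the same pitch, but only D## uses the letter D, so it is the correct spelling here.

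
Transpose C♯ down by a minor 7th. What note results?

A seventh below C lands on the letter D.
A minor seventh spans 10 semitones, so C# moves to pitch class 3. On the letter D that is D#.

D#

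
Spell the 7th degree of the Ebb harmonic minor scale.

The Ebb harmonic minor scale runs Ebb Fb Gbb Abb Bbb Cbb Db.
Degree 7 is Db.

Db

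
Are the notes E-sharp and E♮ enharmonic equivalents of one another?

No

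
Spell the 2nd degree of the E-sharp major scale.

F##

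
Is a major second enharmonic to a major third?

No

A major second spans 2 semitones; a major third spans 4.
The spans differ, so they are not enharmonic equivalents.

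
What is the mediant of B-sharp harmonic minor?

The B# harmonic minor scale runs B# C## D# E# F## G# A##.
Degree 3 is D#.

D#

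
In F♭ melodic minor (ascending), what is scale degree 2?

Degree 2 takes the letter 1 step above F, which is G.
In melodic minor (ascending), degree 2 sits 2 semitones above the tonic. Fb + 2 semitones is pitch class 6, spelled on G as Gb.

Gb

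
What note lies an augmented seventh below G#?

G down a major seventh is Ab, so the target letter is A.
From G#, an augmented seventh is 12 semitones down: Ab.

Ab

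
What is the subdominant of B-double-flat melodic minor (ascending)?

Ebb

The Bbb melodic minor (ascending) scale runs Bbb Cb Dbb Ebb Fb Gb Ab.
Degree 4 is Ebb.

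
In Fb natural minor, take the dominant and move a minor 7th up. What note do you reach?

The dominant of Fb natural minor is Cb.
A minor seventh (10 semitones) above Cb lands on the letter B, giving Bbb.

Bbb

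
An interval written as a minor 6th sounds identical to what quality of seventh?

doubly diminished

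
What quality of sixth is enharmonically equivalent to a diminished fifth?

A diminished fifth spans 6 semitones.
A sixth spanning 6 semitones is doubly diminished (the major sixth is 9).

doubly diminished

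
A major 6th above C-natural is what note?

A sixth above C lands on the letter A.
A major sixth spans 9 semitones, so C moves to pitch class 9. On the letter A that is A.

A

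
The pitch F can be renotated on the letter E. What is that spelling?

Plain E sits 1 semitone below F, so on the letter E the same pitch needs a sharp: E#.

E#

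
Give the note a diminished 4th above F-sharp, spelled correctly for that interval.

A fourth above F lands on the letter B.
A diminished fourth spans 4 semitones, so F# moves to pitch class 10. On the letter B that is Bb.

Bb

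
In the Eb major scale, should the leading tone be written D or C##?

D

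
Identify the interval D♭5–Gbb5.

Counting letters D–E–F–G gives a fourth.
Db→Gbb = 4 semitones, 1 narrower than the perfect fourth (5), so diminished.

diminished fourth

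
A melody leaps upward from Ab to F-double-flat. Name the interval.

Counting letters A–B–C–D–E–F gives a sixth.
Ab→Fbb = 7 semitones, 2 narrower than the major sixth (9), so diminished.

diminished sixth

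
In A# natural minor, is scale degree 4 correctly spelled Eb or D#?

D#

Each scale degree takes a distinct letter name. Degree 4 of a scale on A must use the letter D.
D# and Eb are enharmonically the same pitch, but only D# uses the letter D, so it is the correct spelling here.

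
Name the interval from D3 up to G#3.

augmented fourth

The letter names run D→G, a span of 3 letter steps, so the interval is some kind of fourth.
D to G# is 6 semitones. A perfect fourth is 5, so 6 makes it augmented.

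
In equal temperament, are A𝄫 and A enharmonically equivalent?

No

Two spellings are enharmonically equivalent only if they share a pitch class.
Here Abb → 7, A → 9; 7 ≠ 9, so they are not.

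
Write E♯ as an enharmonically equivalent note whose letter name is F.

F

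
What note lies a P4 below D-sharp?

A fourth below D lands on the letter A.
A perfect fourth spans 5 semitones, so D# moves to pitch class 10. On the letter A that is A#.

A#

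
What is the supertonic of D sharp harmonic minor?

E#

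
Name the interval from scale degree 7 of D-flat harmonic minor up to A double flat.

Scale degree 7 of Db harmonic minor is C.
C up to Abb: letters C→A make it a sixth; 7 semitones makes it diminished.

diminished sixth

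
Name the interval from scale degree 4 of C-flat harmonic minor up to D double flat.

minor sixth

Scale degree 4 of Cb harmonic minor is Fb.
Fb up to Dbb: letters F→D make it a sixth; 8 semitones makes it minor.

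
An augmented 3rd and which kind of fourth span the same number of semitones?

An augmented third spans 5 semitones.
A fourth spanning 5 semitones is perfect (the perfect fourth is 5).

perfect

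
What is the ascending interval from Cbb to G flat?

The letter names run C→G, a span of 4 letter steps, so the interval is some kind of fifth.
Cbb to Gb is 8 semitones. A perfect fifth is 7, so 8 makes it augmented.

augmented fifth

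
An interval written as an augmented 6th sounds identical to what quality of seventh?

minor

An augmented sixth spans 10 semitones.
A seventh spanning 10 semitones is minor (the major seventh is 11).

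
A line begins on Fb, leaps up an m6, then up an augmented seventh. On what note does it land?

C

A minor sixth up from Fb is Dbb (letter D, 8 semitones up).
An augmented seventh up from Dbb is C (letter C, 12 semitones up).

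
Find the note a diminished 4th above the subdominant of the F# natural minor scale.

The subdominant of F# natural minor is B.
A diminished fourth (4 semitones) above B lands on the letter E, giving Eb.

Eb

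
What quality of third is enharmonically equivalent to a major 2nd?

diminished

A major second spans 2 semitones.
A third spanning 2 semitones is diminished (the major third is 4).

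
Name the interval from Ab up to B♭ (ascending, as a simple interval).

major second

Counting letters A–B gives a second.
Ab→Bb = 2 semitones, exactly the major second.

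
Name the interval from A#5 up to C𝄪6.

The letter names run A→C, a span of 2 letter steps, so the interval is some kind of third.
A# to C## is 4 semitones. A major third is 4, so 4 makes it major.

major third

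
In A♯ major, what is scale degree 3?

C##

The A# major scale runs A# B# C## D# E# F## G##.
Degree 3 is C##.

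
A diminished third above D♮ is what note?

D up a major third is F#, so the target letter is F.
From D, a diminished third is 2 semitones up: Fb.

Fb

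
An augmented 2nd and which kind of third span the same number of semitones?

minor

An augmented second spans 3 semitones.
A third spanning 3 semitones is minor (the major third is 4).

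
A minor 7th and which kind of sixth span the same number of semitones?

augmented

A minor seventh spans 10 semitones.
A sixth spanning 10 semitones is augmented (the major sixth is 9).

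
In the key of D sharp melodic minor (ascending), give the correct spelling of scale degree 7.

The D# melodic minor (ascending) scale runs D# E# F# G# A# B# C##.
Degree 7 is C##.

C##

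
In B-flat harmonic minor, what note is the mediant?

Degree 3 takes the letter 2 steps above B, which is D.
In harmonic minor, degree 3 sits 3 semitones above the tonic. Bb + 3 semitones is pitch class 1, spelled on D as Db.

Db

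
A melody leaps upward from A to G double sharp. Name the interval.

The letter names run A→G, a span of 6 letter steps, so the interval is some kind of seventh.
A to G## is 12 semitones. A major seventh is 11, so 12 makes it augmented.

augmented seventh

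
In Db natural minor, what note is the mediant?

Degree 3 takes the letter 2 steps above D, which is F.
In natural minor, degree 3 sits 3 semitones above the tonic. Db + 3 semitones is pitch class 4, spelled on F as Fb.

Fb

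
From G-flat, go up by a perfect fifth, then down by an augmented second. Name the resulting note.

A perfect fifth up from Gb is Db (letter D, 7 semitones up).
An augmented second down from Db is Cbb (letter C, 3 semitones down).

Cbb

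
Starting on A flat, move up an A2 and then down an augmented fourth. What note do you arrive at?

F

An augmented second up from Ab is B (letter B, 3 semitones up).
An augmented fourth down from B is F (letter F, 6 semitones down).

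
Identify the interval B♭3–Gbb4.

The letter names run B→G, a span of 5 letter steps, so the interval is some kind of sixth.
Bb to Gbb is 7 semitones. A major sixth is 9, so 7 makes it diminished.

diminished sixth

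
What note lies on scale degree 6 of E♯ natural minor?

C#

Degree 6 takes the letter 5 steps above E, which is C.
In natural minor, degree 6 sits 8 semitones above the tonic. E# + 8 semitones is pitch class 1, spelled on C as C#.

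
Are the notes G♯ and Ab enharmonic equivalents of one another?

Yes

G# is pitch class 8; Ab is pitch class 8.
All spellings map to pitch class 8, so they are enharmonically equivalent.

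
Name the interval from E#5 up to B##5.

augmented fifth

Counting letters E–F–G–A–B gives a fifth.
E#→B## = 8 semitones, 1 wider than the perfect fifth (7), so augmented.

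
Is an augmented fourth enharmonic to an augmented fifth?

No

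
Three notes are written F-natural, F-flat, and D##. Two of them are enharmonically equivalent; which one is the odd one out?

In 12-tone equal temperament, enharmonic equivalents share a pitch class. F is pitch class 5; Fb is pitch class 4; D## is pitch class 4.
Fb and D## share pitch class 4, while F is pitch class 5.

F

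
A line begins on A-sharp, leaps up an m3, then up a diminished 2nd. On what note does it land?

Db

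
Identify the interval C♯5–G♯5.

The letter names run C→G, a span of 4 letter steps, so the interval is some kind of fifth.
C# to G# is 7 semitones. A perfect fifth is 7, so 7 makes it perfect.

perfect fifth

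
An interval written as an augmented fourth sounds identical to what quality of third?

doubly augmented

An augmented fourth spans 6 semitones.
A third spanning 6 semitones is doubly augmented (the major third is 4).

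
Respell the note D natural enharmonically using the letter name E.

Ebb

Plain E sits 2 semitones above D, so on the letter E the same pitch needs a double flat: Ebb.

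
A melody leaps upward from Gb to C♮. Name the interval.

augmented fourth

Counting letters G–A–B–C gives a fourth.
Gb→C = 6 semitones, 1 wider than the perfect fourth (5), so augmented.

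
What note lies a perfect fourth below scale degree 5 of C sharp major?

D#

Scale degree 5 of C# major is G#.
A perfect fourth (5 semitones) below G# lands on the letter D, giving D#.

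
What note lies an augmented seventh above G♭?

A seventh above G lands on the letter F.
An augmented seventh spans 12 semitones, so Gb moves to pitch class 6. On the letter F that is F#.

F#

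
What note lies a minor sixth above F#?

A sixth above F lands on the letter D.
A minor sixth spans 8 semitones, so F# moves to pitch class 2. On the letter D that is D.

D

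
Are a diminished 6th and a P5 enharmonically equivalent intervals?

A diminished sixth spans 7 semitones; a perfect fifth spans 7.
They are enharmonically equivalent.

Yes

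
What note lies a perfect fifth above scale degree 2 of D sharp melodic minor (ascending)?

B#

Scale degree 2 of D# melodic minor (ascending) is E#.
A perfect fifth (7 semitones) above E# lands on the letter B, giving B#.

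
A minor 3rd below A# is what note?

F##

A third below A lands on the letter F.
A minor third spans 3 semitones, so A# moves to pitch class 7. On the letter F that is F##.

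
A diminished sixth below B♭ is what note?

A sixth below B lands on the letter D.
A diminished sixth spans 7 semitones, so Bb moves to pitch class 3. On the letter D that is D#.

D#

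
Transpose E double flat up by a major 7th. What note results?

Db

A seventh above E lands on the letter D.
A major seventh spans 11 semitones, so Ebb moves to pitch class 1. On the letter D that is Db.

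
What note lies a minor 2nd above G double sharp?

A#

G up a major second is A, so the target letter is A.
From G##, a minor second is 1 semitone up: A#.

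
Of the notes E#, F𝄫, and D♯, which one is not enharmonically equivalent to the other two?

E#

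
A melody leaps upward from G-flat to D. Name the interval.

The letter names run G→D, a span of 4 letter steps, so the interval is some kind of fifth.
Gb to D is 8 semitones. A perfect fifth is 7, so 8 makes it augmented.

augmented fifth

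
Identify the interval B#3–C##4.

major second

The letter names run B→C, a span of 1 letter step, so the interval is some kind of second.
B# to C## is 2 semitones. A major second is 2, so 2 makes it major.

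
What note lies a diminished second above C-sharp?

Db

A second above C lands on the letter D.
A diminished second spans 0 semitones, so C# moves to pitch class 1. On the letter D that is Db.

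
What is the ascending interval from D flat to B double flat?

minor sixth

Counting letters D–E–F–G–A–B gives a sixth.
Db→Bbb = 8 semitones, 1 narrower than the major sixth (9), so minor.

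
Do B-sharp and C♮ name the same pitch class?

Yes

B# = pitch class 0 and C = pitch class 0 — the same pitch class, so they are enharmonic equivalents.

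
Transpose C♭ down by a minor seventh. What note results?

C down a major seventh is Db, so the target letter is D.
From Cb, a minor seventh is 10 semitones down: Db.

Db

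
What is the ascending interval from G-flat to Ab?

The letter names run G→A, a span of 1 letter step, so the interval is some kind of second.
Gb to Ab is 2 semitones. A major second is 2, so 2 makes it major.

major second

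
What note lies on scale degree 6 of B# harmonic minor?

The B# harmonic minor scale runs B# C## D# E# F## G# A##.
Degree 6 is G#.

G#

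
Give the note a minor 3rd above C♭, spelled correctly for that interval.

Ebb

C up a major third is E, so the target letter is E.
From Cb, a minor third is 3 semitones up: Ebb.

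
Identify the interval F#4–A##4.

Counting letters F–G–A gives a third.
F#→A## = 5 semitones, 1 wider than the major third (4), so augmented.

augmented third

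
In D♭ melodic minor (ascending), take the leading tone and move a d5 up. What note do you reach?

The leading tone of Db melodic minor (ascending) is C.
A diminished fifth (6 semitones) above C lands on the letter G, giving Gb.

Gb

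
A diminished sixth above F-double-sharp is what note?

D

A sixth above F lands on the letter D.
A diminished sixth spans 7 semitones, so F## moves to pitch class 2. On the letter D that is D.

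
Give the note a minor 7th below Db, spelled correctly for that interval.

D down a major seventh is Eb, so the target letter is E.
From Db, a minor seventh is 10 semitones down: Eb.

Eb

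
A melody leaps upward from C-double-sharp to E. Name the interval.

diminished third

The letter names run C→E, a span of 2 letter steps, so the interval is some kind of third.
C## to E is 2 semitones. A major third is 4, so 2 makes it diminished.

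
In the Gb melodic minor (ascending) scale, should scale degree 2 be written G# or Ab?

Ab

Each scale degree takes a distinct letter name. Degree 2 of a scale on G must use the letter A.
Ab and G# are enharmonically the same pitch, but only Ab uses the letter A, so it is the correct spelling here.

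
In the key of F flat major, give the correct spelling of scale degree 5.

Cb

The Fb major scale runs Fb Gb Ab Bbb Cb Db Eb.
Degree 5 is Cb.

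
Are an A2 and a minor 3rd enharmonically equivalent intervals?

An augmented second spans 3 semitones; a minor third spans 3.
They are enharmonically equivalent.

Yes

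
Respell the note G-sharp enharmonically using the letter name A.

G# is pitch class 8. The letter A alone is pitch class 9.
To reach pitch class 8 from A requires an offset of -1 semitone, i.e. flat: Ab.

Ab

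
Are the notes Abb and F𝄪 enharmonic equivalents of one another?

Yes

Abb = pitch class 7 and F## = pitch class 7 — the same pitch class, so they are enharmonic equivalents.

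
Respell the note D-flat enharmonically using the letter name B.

B##

Plain B sits 2 semitones below Db, so on the letter B the same pitch needs a double sharp: B##.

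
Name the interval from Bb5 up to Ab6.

Counting letters B–C–D–E–F–G–A gives a seventh.
Bb→Ab = 10 semitones, 1 narrower than the major seventh (11), so minor.

minor seventh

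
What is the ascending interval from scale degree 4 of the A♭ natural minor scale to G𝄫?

diminished fourth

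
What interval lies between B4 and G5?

Counting letters B–C–D–E–F–G gives a sixth.
B→G = 8 semitones, 1 narrower than the major sixth (9), so minor.

minor sixth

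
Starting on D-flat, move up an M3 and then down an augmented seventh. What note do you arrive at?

A major third up from Db is F (letter F, 4 semitones up).
An augmented seventh down from F is Gbb (letter G, 12 semitones down).

Gbb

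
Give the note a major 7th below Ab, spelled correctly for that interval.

Bbb

A seventh below A lands on the letter B.
A major seventh spans 11 semitones, so Ab moves to pitch class 9. On the letter B that is Bbb.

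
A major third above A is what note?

A up a major third is C#, so the target letter is C.
From A, a major third is 4 semitones up: C#.

C#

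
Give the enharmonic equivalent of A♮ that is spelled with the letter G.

G##

Plain G sits 2 semitones below A, so on the letter G the same pitch needs a double sharp: G##.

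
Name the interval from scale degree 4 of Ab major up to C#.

Scale degree 4 of Ab major is Db.
Db up to C#: letters D→C make it a seventh; 12 semitones makes it augmented.

augmented seventh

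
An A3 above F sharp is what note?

F up a major third is A, so the target letter is A.
From F#, an augmented third is 5 semitones up: A##.

A##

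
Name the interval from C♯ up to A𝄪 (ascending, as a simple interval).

augmented sixth

Counting letters C–D–E–F–G–A gives a sixth.
C#→A## = 10 semitones, 1 wider than the major sixth (9), so augmented.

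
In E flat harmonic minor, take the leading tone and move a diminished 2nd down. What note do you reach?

C##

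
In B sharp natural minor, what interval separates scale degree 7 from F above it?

Scale degree 7 of B# natural minor is A#.
A# up to F: letters A→F make it a sixth; 7 semitones makes it diminished.

diminished sixth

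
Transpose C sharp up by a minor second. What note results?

D

C up a major second is D, so the target letter is D.
From C#, a minor second is 1 semitone up: D.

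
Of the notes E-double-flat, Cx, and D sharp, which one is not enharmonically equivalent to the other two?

In 12-tone equal temperament, enharmonic equivalents share a pitch class. Ebb is pitch class 2; C## is pitch class 2; D# is pitch class 3.
Ebb and C## share pitch class 2, while D# is pitch class 3.

D#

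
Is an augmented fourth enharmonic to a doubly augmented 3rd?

An augmented fourth spans 6 semitones; a doubly augmented third spans 6.
They are enharmonically equivalent.

Yes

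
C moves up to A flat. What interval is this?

minor sixth

Counting letters C–D–E–F–G–A gives a sixth.
C→Ab = 8 semitones, 1 narrower than the major sixth (9), so minor.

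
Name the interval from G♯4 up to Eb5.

Counting letters G–A–B–C–D–E gives a sixth.
G#→Eb = 7 semitones, 2 narrower than the major sixth (9), so diminished.

diminished sixth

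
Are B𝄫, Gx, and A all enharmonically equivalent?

Yes

Bbb = pitch class 9 and G## = pitch class 9 and A = pitch class 9 — the same pitch class, so they are enharmonic equivalents.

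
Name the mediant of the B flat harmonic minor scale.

Db

The Bb harmonic minor scale runs Bb C Db Eb F Gb A.
Degree 3 is Db.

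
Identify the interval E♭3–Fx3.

doubly augmented second

The letter names run E→F, a span of 1 letter step, so the interval is some kind of second.
Eb to F## is 4 semitones. A major second is 2, so 4 makes it doubly augmented.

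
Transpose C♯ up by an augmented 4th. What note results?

F##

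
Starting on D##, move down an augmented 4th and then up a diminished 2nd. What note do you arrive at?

Bb

An augmented fourth down from D## is A# (letter A, 6 semitones down).
A diminished second up from A# is Bb (letter B, 0 semitones up).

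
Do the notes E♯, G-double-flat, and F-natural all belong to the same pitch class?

Yes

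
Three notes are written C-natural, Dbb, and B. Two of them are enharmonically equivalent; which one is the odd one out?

B

In 12-tone equal temperament, enharmonic equivalents share a pitch class. C is pitch class 0; Dbb is pitch class 0; B is pitch class 11.
C and Dbb share pitch class 0, while B is pitch class 11.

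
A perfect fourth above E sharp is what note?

A#

A fourth above E lands on the letter A.
A perfect fourth spans 5 semitones, so E# moves to pitch class 10. On the letter A that is A#.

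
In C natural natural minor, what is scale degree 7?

Bb

Degree 7 takes the letter 6 steps above C, which is B.
In natural minor, degree 7 sits 10 semitones above the tonic. C + 10 semitones is pitch class 10, spelled on B as Bb.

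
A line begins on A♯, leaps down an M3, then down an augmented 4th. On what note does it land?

A major third down from A# is F# (letter F, 4 semitones down).
An augmented fourth down from F# is C (letter C, 6 semitones down).

C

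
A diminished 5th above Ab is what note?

Ebb

A up a perfect fifth is E, so the target letter is E.
From Ab, a diminished fifth is 6 semitones up: Ebb.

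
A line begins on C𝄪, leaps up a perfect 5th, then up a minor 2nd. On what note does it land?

A perfect fifth up from C## is G## (letter G, 7 semitones up).
A minor second up from G## is A# (letter A, 1 semitone up).

A#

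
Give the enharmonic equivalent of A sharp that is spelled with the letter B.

Bb

A# is pitch class 10. The letter B alone is pitch class 11.
To reach pitch class 10 from B requires an offset of -1 semitone, i.e. flat: Bb.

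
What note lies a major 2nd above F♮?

F up a major second is G, so the target letter is G.
From F, a major second is 2 semitones up: G.

G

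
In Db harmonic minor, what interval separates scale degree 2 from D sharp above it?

Scale degree 2 of Db harmonic minor is Eb.
Eb up to D#: letters E→D make it a seventh; 12 semitones makes it augmented.

augmented seventh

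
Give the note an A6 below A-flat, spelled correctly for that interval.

Cbb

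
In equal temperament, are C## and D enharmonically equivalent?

C## = pitch class 2 and D = pitch class 2 — the same pitch class, so they are enharmonic equivalents.

Yes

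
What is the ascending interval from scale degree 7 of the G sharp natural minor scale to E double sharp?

Scale degree 7 of G# natural minor is F#.
F# up to E##: letters F→E make it a seventh; 12 semitones makes it augmented.

augmented seventh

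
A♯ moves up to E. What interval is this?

Counting letters A–B–C–D–E gives a fifth.
A#→E = 6 semitones, 1 narrower than the perfect fifth (7), so diminished.

diminished fifth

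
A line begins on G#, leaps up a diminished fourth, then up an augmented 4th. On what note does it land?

F#

A diminished fourth up from G# is C (letter C, 4 semitones up).
An augmented fourth up from C is F# (letter F, 6 semitones up).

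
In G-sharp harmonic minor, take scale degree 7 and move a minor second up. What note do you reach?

Scale degree 7 of G# harmonic minor is F##.
A minor second (1 semitone) above F## lands on the letter G, giving G#.

G#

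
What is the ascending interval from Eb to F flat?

Counting letters E–F gives a second.
Eb→Fb = 1 semitone, 1 narrower than the major second (2), so minor.

minor second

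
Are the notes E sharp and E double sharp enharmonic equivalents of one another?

No

Two spellings are enharmonically equivalent only if they share a pitch class.
Here E# → 5, E## → 6; 5 ≠ 6, so they are not.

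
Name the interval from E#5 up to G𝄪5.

The letter names run E→G, a span of 2 letter steps, so the interval is some kind of third.
E# to G## is 4 semitones. A major third is 4, so 4 makes it major.

major third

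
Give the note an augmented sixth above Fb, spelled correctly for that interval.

F up a major sixth is D, so the target letter is D.
From Fb, an augmented sixth is 10 semitones up: D.

D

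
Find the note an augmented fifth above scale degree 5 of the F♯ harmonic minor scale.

G##

Scale degree 5 of F# harmonic minor is C#.
An augmented fifth (8 semitones) above C# lands on the letter G, giving G##.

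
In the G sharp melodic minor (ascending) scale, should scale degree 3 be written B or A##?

B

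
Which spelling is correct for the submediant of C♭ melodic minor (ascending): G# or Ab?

Ab

Each scale degree takes a distinct letter name. Degree 6 of a scale on C must use the letter A.
Ab and G# are enharmonically the same pitch, but only Ab uses the letter A, so it is the correct spelling here.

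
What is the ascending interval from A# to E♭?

Counting letters A–B–C–D–E gives a fifth.
A#→Eb = 5 semitones, 2 narrower than the perfect fifth (7), so doubly diminished.

doubly diminished fifth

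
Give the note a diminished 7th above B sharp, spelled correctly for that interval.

B up a major seventh is A#, so the target letter is A.
From B#, a diminished seventh is 9 semitones up: A.

A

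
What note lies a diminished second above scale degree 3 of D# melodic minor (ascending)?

Scale degree 3 of D# melodic minor (ascending) is F#.
A diminished second (0 semitones) above F# lands on the letter G, giving Gb.

Gb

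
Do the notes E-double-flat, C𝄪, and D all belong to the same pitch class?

Ebb is pitch class 2; C## is pitch class 2; D is pitch class 2.
All spellings map to pitch class 2, so they are enharmonically equivalent.

Yes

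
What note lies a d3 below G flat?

E

G down a major third is Eb, so the target letter is E.
From Gb, a diminished third is 2 semitones down: E.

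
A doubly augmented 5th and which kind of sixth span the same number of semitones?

A doubly augmented fifth spans 9 semitones.
A sixth spanning 9 semitones is major (the major sixth is 9).

major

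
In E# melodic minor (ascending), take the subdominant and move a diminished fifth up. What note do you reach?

The subdominant of E# melodic minor (ascending) is A#.
A diminished fifth (6 semitones) above A# lands on the letter E, giving E.

E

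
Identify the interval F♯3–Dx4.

Counting letters F–G–A–B–C–D gives a sixth.
F#→D## = 10 semitones, 1 wider than the major sixth (9), so augmented.

augmented sixth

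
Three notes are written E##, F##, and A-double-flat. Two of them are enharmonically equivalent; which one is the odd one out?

E##

In 12-tone equal temperament, enharmonic equivalents share a pitch class. E## is pitch class 6; F## is pitch class 7; Abb is pitch class 7.
F## and Abb share pitch class 7, while E## is pitch class 6.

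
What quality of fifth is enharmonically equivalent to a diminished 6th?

A diminished sixth spans 7 semitones.
A fifth spanning 7 semitones is perfect (the perfect fifth is 7).

perfect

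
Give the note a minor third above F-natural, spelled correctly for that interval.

Ab

A third above F lands on the letter A.
A minor third spans 3 semitones, so F moves to pitch class 8. On the letter A that is Ab.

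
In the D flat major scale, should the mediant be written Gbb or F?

F

Each scale degree takes a distinct letter name. Degree 3 of a scale on D must use the letter F.
F and Gbb are enharmonically the same pitch, but only F uses the letter F, so it is the correct spelling here.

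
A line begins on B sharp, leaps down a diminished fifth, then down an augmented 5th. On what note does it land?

A diminished fifth down from B# is E## (letter E, 6 semitones down).
An augmented fifth down from E## is A# (letter A, 8 semitones down).

A#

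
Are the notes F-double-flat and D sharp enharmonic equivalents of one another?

Yes

Fbb = pitch class 3 and D# = pitch class 3 — the same pitch class, so they are enharmonic equivalents.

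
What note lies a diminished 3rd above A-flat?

Cbb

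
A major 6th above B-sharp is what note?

B up a major sixth is G#, so the target letter is G.
From B#, a major sixth is 9 semitones up: G##.

G##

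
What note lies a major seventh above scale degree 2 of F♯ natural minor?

Scale degree 2 of F# natural minor is G#.
A major seventh (11 semitones) above G# lands on the letter F, giving F##.

F##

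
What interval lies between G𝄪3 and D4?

doubly diminished fifth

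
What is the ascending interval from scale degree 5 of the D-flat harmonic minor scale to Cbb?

Scale degree 5 of Db harmonic minor is Ab.
Ab up to Cbb: letters A→C make it a third; 2 semitones makes it diminished.

diminished third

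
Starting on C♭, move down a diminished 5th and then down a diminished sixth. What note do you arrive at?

A diminished fifth down from Cb is F (letter F, 6 semitones down).
A diminished sixth down from F is A# (letter A, 7 semitones down).

A#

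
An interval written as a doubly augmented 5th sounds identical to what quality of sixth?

A doubly augmented fifth spans 9 semitones.
A sixth spanning 9 semitones is major (the major sixth is 9).

major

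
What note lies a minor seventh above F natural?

A seventh above F lands on the letter E.
A minor seventh spans 10 semitones, so F moves to pitch class 3. On the letter E that is Eb.

Eb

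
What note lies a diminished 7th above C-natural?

Bbb

A seventh above C lands on the letter B.
A diminished seventh spans 9 semitones, so C moves to pitch class 9. On the letter B that is Bbb.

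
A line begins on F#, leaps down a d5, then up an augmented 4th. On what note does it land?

A diminished fifth down from F# is B# (letter B, 6 semitones down).
An augmented fourth up from B# is E## (letter E, 6 semitones up).

E##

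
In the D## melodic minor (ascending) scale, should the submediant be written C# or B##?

B##

Each scale degree takes a distinct letter name. Degree 6 of a scale on D must use the letter B.
B## and C# are enharmonically the same pitch, but only B## uses the letter B, so it is the correct spelling here.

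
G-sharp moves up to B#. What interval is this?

The letter names run G→B, a span of 2 letter steps, so the interval is some kind of third.
G# to B# is 4 semitones. A major third is 4, so 4 makes it major.

major third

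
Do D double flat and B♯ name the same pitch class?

Dbb is pitch class 0; B# is pitch class 0.
All spellings map to pitch class 0, so they are enharmonically equivalent.

Yes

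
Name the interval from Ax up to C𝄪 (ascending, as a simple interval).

minor third

The letter names run A→C, a span of 2 letter steps, so the interval is some kind of third.
A## to C## is 3 semitones. A major third is 4, so 3 makes it minor.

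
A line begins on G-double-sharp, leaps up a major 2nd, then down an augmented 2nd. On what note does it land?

A major second up from G## is A## (letter A, 2 semitones up).
An augmented second down from A## is G# (letter G, 3 semitones down).

G#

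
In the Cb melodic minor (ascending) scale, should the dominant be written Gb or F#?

Each scale degree takes a distinct letter name. Degree 5 of a scale on C must use the letter G.
Gb and F# are enharmonically the same pitch, but only Gb uses the letter G, so it is the correct spelling here.

Gb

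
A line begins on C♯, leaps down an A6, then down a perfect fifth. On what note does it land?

An augmented sixth down from C# is Eb (letter E, 10 semitones down).
A perfect fifth down from Eb is Ab (letter A, 7 semitones down).

Ab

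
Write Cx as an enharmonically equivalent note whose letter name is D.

D

C## is pitch class 2. The letter D alone is pitch class 2.
Pitch class 2 on D needs no accidental: D.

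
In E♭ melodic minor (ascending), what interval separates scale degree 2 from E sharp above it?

Scale degree 2 of Eb melodic minor (ascending) is F.
F up to E#: letters F→E make it a seventh; 12 semitones makes it augmented.

augmented seventh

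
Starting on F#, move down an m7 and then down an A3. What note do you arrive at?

Eb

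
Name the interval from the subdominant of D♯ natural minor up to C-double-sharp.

The subdominant of D# natural minor is G#.
G# up to C##: letters G→C make it a fourth; 6 semitones makes it augmented.

augmented fourth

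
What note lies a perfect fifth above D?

A fifth above D lands on the letter A.
A perfect fifth spans 7 semitones, so D moves to pitch class 9. On the letter A that is A.

A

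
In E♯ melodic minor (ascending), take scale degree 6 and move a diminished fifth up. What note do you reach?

Scale degree 6 of E# melodic minor (ascending) is C##.
A diminished fifth (6 semitones) above C## lands on the letter G, giving G#.

G#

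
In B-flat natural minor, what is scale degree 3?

The Bb natural minor scale runs Bb C Db Eb F Gb Ab.
Degree 3 is Db.

Db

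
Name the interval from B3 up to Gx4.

The letter names run B→G, a span of 5 letter steps, so the interval is some kind of sixth.
B to G## is 10 semitones. A major sixth is 9, so 10 makes it augmented.

augmented sixth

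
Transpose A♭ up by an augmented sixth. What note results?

F#

A up a major sixth is F#, so the target letter is F.
From Ab, an augmented sixth is 10 semitones up: F#.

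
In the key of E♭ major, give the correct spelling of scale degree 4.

Degree 4 takes the letter 3 steps above E, which is A.
In major, degree 4 sits 5 semitones above the tonic. Eb + 5 semitones is pitch class 8, spelled on A as Ab.

Ab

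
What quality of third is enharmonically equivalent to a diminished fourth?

major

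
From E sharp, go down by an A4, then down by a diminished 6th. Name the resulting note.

An augmented fourth down from E# is B (letter B, 6 semitones down).
A diminished sixth down from B is D## (letter D, 7 semitones down).

D##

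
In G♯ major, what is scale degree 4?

The G# major scale runs G# A# B# C# D# E# F##.
Degree 4 is C#.

C#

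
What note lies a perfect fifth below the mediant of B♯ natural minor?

G#

The mediant of B# natural minor is D#.
A perfect fifth (7 semitones) below D# lands on the letter G, giving G#.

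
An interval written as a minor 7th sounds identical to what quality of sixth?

augmented

A minor seventh spans 10 semitones.
A sixth spanning 10 semitones is augmented (the major sixth is 9).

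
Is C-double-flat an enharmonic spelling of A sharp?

Yes

Cbb = pitch class 10 and A# = pitch class 10 — the same pitch class, so they are enharmonic equivalents.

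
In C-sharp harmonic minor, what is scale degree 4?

Degree 4 takes the letter 3 steps above C, which is F.
In harmonic minor, degree 4 sits 5 semitones above the tonic. C# + 5 semitones is pitch class 6, spelled on F as F#.

F#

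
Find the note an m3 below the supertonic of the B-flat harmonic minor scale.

A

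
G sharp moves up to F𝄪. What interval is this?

major seventh

Counting letters G–A–B–C–D–E–F gives a seventh.
G#→F## = 11 semitones, exactly the major seventh.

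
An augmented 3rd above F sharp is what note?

A##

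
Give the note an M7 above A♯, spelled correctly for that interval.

G##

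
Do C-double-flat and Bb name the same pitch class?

Cbb = pitch class 10 and Bb = pitch class 10 — the same pitch class, so they are enharmonic equivalents.

Yes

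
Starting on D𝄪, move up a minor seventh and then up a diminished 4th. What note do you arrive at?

F#

A minor seventh up from D## is C## (letter C, 10 semitones up).
A diminished fourth up from C## is F# (letter F, 4 semitones up).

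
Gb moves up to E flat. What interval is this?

Counting letters G–A–B–C–D–E gives a sixth.
Gb→Eb = 9 semitones, exactly the major sixth.

major sixth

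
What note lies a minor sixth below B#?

D##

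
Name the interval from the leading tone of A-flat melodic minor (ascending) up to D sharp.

The leading tone of Ab melodic minor (ascending) is G.
G up to D#: letters G→D make it a fifth; 8 semitones makes it augmented.

augmented fifth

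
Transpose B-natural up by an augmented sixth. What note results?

A sixth above B lands on the letter G.
An augmented sixth spans 10 semitones, so B moves to pitch class 9. On the letter G that is G##.

G##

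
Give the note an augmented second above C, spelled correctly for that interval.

D#

A second above C lands on the letter D.
An augmented second spans 3 semitones, so C moves to pitch class 3. On the letter D that is D#.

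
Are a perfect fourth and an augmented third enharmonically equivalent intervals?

Yes

A perfect fourth spans 5 semitones; an augmented third spans 5.
They are enharmonically equivalent.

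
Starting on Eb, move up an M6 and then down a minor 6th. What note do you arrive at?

E

A major sixth up from Eb is C (letter C, 9 semitones up).
A minor sixth down from C is E (letter E, 8 semitones down).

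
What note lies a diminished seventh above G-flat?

Fbb

G up a major seventh is F#, so the target letter is F.
From Gb, a diminished seventh is 9 semitones up: Fbb.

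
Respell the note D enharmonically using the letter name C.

C##

Plain C sits 2 semitones below D, so on the letter C the same pitch needs a double sharp: C##.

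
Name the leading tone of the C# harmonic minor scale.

B#

The C# harmonic minor scale runs C# D# E F# G# A B#.
Degree 7 is B#.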